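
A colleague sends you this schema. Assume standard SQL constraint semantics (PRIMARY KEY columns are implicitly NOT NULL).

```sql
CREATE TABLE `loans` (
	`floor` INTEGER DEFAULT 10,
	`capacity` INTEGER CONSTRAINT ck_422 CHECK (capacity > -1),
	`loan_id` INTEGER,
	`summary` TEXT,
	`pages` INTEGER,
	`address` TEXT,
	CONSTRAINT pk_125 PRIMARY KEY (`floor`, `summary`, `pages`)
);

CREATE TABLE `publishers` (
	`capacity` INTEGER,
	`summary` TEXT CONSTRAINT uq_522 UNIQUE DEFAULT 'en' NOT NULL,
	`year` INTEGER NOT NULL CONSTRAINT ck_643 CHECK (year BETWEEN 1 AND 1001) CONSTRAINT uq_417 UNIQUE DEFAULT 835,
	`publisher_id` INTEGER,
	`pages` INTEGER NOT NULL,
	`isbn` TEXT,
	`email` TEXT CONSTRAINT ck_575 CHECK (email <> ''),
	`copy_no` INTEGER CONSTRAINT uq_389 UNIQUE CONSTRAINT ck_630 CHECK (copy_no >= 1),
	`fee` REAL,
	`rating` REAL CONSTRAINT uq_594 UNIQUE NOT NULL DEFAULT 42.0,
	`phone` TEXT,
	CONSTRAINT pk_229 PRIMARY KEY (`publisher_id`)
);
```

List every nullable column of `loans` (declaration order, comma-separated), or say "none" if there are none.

- floor: part of the PRIMARY KEY, which implies NOT NULL → not nullable.
- capacity: CHECK does not forbid NULL (a CHECK constraint passes when its expression is NULL) → nullable.
- loan_id: no NOT NULL constraint applies → nullable.
- summary: part of the PRIMARY KEY, which implies NOT NULL → not nullable.
- pages: part of the PRIMARY KEY, which implies NOT NULL → not nullable.
- address: no NOT NULL constraint applies → nullable.

capacity, loan_id, address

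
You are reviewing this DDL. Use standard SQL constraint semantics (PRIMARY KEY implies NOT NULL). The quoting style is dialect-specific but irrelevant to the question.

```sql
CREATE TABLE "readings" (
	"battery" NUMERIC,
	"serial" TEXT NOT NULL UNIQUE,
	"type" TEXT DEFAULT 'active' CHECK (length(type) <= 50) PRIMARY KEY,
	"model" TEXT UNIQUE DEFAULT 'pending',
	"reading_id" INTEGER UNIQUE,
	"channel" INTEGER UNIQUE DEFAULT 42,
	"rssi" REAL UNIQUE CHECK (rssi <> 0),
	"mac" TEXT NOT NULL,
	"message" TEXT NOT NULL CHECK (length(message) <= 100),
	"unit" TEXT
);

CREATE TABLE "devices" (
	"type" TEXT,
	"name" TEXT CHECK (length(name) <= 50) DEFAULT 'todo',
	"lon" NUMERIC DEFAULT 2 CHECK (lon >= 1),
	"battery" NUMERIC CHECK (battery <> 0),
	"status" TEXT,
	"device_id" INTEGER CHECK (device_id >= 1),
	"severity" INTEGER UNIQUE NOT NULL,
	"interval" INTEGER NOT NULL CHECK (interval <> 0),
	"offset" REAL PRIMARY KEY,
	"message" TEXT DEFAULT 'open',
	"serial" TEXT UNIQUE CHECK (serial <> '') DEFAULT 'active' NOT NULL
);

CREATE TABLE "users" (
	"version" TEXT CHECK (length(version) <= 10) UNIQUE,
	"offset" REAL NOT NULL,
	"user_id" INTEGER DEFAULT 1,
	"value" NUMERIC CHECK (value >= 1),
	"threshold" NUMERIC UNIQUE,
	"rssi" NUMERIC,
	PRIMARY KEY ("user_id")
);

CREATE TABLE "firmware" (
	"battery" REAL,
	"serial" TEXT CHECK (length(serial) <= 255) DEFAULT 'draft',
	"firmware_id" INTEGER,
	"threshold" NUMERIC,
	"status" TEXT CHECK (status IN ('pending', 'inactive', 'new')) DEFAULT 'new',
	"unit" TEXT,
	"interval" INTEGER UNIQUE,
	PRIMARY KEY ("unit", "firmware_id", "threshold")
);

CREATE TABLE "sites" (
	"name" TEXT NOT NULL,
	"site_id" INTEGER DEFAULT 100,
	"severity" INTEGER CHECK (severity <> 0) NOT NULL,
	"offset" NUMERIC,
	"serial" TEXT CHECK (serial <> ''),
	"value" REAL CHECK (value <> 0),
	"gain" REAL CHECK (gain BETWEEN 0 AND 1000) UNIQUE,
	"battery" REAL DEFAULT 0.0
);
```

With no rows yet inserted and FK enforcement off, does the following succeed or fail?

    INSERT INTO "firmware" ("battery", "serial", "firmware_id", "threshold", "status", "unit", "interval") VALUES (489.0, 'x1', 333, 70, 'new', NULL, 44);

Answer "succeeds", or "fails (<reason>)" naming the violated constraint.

unit is explicitly set to NULL, but unit is part of the PRIMARY KEY (implied NOT NULL).

fails (NOT NULL on unit)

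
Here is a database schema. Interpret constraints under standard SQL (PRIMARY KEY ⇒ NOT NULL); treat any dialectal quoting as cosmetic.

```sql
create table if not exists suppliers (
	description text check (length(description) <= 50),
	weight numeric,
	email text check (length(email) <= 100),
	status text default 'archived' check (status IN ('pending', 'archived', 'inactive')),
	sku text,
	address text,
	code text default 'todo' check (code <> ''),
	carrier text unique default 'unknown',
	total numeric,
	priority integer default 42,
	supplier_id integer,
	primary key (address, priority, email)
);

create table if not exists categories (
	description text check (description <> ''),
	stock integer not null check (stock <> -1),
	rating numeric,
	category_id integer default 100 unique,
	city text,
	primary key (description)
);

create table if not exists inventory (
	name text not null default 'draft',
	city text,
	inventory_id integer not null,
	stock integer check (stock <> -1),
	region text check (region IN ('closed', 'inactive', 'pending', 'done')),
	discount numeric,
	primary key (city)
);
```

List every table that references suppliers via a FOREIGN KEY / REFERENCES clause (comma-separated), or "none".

none

No REFERENCES clause anywhere in the schema names suppliers.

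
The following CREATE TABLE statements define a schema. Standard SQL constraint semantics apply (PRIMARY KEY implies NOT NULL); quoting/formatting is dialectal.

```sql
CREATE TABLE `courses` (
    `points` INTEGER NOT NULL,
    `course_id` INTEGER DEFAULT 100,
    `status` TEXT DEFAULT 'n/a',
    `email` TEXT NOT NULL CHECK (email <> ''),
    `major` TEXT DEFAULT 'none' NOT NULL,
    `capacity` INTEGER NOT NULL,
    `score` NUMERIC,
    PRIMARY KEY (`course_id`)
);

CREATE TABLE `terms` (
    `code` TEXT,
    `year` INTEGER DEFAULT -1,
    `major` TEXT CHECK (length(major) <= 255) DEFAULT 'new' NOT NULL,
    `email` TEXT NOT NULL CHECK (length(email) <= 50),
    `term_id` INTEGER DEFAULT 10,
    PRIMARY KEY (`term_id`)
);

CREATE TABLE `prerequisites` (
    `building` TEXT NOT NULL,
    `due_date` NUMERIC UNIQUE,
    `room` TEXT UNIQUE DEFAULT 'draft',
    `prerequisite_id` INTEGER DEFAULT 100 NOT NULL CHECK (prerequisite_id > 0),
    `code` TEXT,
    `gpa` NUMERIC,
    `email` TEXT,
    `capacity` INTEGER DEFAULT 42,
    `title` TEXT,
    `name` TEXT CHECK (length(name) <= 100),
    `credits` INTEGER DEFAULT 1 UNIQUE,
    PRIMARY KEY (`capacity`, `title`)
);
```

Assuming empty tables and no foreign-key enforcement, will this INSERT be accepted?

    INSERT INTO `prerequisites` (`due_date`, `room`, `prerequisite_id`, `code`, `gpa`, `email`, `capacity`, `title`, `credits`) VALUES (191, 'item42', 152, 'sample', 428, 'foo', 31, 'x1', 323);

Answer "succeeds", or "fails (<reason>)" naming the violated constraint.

fails (NOT NULL on building)

building is omitted from the column list and has no DEFAULT, so it would receive NULL.
But building is declared NOT NULL.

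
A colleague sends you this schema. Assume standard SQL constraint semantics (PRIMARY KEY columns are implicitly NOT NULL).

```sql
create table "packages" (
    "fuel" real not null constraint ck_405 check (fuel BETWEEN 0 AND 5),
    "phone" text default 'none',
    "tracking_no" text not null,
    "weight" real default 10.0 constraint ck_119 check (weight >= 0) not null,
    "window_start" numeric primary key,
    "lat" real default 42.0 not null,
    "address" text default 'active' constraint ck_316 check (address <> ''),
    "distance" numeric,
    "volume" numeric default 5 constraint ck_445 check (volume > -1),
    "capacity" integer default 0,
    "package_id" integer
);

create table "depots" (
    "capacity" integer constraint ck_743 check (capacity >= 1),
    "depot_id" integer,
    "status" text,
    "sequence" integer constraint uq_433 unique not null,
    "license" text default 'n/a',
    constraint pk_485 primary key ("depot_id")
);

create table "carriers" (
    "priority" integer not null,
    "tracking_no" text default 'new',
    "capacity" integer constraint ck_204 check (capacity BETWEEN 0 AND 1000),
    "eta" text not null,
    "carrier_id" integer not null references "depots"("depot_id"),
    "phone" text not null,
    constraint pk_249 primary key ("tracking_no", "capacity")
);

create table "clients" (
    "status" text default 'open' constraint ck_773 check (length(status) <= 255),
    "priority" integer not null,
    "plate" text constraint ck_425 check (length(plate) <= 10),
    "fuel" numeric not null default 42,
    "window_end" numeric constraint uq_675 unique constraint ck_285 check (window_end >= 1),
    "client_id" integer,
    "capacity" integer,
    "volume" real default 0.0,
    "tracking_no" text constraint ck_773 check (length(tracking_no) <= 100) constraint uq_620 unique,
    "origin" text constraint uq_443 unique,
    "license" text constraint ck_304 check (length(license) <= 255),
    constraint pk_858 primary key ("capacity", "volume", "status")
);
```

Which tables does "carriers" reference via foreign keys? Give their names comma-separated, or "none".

depots

- carrier_id REFERENCES depots(depot_id).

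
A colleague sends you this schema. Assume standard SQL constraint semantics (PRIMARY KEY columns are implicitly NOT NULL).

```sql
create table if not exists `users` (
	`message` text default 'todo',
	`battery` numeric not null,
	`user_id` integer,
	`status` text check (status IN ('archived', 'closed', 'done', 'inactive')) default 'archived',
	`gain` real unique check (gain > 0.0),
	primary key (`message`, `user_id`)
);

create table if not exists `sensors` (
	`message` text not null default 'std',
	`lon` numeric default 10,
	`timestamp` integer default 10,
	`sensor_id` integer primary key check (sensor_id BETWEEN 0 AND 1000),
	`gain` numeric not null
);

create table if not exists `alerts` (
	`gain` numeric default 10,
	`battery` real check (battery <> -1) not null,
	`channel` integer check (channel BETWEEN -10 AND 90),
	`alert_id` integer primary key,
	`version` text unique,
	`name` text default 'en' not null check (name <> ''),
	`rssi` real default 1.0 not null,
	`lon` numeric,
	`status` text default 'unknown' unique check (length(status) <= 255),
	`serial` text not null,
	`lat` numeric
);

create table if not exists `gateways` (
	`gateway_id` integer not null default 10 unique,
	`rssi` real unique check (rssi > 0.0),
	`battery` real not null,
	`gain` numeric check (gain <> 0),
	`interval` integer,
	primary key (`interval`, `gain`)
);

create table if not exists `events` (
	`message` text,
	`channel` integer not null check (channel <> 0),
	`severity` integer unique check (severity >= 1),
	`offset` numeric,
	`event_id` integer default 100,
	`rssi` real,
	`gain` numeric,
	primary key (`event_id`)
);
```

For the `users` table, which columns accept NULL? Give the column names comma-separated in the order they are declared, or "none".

- message: part of the PRIMARY KEY, which implies NOT NULL → not nullable.
- battery: declared NOT NULL → not nullable.
- user_id: part of the PRIMARY KEY, which implies NOT NULL → not nullable.
- status: CHECK does not forbid NULL (a CHECK constraint passes when its expression is NULL) → nullable.
- gain: CHECK does not forbid NULL (a CHECK constraint passes when its expression is NULL) → nullable.

status, gain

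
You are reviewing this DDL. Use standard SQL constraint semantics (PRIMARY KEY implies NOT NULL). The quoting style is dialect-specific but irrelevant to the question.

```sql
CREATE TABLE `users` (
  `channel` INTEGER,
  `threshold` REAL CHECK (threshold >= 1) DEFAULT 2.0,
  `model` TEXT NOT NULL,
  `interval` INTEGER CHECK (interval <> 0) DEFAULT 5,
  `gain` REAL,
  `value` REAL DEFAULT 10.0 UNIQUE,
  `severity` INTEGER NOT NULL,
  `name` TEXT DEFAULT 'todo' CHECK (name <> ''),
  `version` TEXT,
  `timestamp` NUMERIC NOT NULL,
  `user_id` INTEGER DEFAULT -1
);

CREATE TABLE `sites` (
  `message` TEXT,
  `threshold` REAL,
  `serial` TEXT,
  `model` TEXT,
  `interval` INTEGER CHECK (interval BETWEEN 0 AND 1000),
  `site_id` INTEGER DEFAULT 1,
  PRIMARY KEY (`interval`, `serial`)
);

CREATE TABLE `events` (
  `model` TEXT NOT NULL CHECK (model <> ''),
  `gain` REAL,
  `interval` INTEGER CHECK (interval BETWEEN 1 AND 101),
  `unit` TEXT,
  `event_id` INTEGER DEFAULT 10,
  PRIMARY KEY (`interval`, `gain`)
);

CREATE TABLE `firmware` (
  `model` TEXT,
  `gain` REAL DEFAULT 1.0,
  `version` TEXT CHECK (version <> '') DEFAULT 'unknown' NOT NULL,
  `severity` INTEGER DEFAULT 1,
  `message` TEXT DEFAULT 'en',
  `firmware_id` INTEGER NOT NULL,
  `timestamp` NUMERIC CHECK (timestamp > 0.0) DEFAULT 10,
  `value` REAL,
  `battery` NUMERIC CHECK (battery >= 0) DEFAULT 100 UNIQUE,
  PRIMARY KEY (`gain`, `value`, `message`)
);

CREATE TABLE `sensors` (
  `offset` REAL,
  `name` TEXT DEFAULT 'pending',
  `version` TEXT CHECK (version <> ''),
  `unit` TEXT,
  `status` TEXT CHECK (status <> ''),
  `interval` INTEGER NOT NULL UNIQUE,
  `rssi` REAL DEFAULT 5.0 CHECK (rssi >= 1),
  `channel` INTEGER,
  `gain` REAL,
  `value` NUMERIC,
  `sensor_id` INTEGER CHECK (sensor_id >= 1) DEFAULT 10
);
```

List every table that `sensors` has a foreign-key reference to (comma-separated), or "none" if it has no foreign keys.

No column in sensors has a REFERENCES clause.

none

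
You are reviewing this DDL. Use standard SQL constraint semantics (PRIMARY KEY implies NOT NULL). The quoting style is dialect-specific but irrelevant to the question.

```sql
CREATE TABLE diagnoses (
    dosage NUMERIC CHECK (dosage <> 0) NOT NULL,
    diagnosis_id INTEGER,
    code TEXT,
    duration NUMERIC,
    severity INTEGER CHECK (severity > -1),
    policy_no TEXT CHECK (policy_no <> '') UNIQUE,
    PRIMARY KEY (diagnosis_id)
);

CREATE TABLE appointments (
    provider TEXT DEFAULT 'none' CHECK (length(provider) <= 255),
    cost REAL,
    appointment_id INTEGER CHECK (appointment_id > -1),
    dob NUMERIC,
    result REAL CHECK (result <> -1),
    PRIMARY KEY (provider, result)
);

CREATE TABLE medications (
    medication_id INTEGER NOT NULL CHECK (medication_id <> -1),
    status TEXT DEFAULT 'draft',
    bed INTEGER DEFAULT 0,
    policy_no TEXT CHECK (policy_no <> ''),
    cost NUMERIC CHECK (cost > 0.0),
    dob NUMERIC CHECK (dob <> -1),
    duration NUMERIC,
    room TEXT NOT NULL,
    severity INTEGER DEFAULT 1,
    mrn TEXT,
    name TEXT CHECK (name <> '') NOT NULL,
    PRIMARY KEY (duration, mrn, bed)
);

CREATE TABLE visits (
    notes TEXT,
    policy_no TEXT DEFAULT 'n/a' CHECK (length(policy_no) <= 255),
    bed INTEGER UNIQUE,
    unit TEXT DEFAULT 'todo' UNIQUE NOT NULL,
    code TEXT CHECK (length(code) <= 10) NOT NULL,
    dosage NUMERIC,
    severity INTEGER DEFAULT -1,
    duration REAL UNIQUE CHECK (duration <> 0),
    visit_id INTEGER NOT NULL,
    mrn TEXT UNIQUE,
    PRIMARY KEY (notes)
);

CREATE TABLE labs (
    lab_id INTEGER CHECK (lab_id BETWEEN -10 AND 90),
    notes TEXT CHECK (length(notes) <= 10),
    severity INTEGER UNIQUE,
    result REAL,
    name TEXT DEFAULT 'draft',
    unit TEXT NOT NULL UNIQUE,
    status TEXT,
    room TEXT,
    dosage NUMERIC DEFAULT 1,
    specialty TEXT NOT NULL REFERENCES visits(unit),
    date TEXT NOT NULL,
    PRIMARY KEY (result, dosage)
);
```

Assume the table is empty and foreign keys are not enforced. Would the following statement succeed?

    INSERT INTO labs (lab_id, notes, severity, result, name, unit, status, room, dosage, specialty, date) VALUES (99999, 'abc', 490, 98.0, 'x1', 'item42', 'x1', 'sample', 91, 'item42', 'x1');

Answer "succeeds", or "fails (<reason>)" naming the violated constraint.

fails (CHECK on lab_id)

The value 99999 for lab_id violates CHECK (lab_id BETWEEN -10 AND 90).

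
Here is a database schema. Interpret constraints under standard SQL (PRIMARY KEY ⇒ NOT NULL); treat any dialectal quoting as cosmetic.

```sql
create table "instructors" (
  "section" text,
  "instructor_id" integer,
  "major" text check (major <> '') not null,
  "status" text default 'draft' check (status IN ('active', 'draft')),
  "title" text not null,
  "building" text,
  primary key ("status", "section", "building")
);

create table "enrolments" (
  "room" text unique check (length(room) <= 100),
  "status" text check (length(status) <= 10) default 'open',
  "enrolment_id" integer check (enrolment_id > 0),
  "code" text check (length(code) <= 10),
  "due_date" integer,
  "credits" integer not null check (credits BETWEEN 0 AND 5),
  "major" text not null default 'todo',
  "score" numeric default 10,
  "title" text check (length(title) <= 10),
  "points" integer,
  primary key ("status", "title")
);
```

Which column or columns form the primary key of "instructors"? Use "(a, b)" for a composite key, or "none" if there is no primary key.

(status, section, building)

A table-level PRIMARY KEY clause names 3 columns: status, section, building.
This is a composite key — the combination is unique, not each column individually.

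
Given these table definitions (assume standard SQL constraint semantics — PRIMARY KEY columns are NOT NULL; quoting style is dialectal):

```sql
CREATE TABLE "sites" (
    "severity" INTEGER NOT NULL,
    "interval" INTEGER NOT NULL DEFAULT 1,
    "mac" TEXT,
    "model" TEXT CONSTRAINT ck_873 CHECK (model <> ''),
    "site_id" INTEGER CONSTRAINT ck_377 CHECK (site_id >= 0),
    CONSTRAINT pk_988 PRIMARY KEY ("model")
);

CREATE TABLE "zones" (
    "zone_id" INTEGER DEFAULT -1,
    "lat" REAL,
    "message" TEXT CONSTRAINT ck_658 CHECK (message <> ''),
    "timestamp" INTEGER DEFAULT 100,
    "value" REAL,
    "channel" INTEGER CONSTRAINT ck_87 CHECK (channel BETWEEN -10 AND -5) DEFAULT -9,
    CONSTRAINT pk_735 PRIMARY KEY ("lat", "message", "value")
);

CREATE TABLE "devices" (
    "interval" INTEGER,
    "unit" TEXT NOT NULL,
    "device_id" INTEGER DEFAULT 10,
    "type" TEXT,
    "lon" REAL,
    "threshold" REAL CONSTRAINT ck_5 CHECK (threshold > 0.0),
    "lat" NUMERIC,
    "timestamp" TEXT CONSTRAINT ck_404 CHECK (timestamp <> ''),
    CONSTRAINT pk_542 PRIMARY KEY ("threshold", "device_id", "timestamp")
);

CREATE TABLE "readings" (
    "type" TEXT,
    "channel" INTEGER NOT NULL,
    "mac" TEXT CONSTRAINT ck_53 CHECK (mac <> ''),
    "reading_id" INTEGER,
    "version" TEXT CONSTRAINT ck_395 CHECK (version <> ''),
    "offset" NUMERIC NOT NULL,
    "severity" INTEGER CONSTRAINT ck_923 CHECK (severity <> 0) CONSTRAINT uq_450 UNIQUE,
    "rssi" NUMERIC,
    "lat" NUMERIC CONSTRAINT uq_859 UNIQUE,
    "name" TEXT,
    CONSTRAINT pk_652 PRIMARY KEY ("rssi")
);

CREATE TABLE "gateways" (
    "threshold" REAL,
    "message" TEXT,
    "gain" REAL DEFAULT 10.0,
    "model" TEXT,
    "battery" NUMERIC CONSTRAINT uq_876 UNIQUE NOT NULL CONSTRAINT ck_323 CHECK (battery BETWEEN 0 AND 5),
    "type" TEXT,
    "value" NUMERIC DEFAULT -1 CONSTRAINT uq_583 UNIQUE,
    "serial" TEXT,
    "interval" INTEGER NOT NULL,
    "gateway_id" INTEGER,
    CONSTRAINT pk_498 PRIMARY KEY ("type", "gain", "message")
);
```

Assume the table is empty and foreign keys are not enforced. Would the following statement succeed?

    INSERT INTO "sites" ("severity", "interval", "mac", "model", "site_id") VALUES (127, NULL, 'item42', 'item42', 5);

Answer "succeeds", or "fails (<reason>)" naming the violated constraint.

interval is explicitly set to NULL, but interval is declared NOT NULL.

fails (NOT NULL on interval)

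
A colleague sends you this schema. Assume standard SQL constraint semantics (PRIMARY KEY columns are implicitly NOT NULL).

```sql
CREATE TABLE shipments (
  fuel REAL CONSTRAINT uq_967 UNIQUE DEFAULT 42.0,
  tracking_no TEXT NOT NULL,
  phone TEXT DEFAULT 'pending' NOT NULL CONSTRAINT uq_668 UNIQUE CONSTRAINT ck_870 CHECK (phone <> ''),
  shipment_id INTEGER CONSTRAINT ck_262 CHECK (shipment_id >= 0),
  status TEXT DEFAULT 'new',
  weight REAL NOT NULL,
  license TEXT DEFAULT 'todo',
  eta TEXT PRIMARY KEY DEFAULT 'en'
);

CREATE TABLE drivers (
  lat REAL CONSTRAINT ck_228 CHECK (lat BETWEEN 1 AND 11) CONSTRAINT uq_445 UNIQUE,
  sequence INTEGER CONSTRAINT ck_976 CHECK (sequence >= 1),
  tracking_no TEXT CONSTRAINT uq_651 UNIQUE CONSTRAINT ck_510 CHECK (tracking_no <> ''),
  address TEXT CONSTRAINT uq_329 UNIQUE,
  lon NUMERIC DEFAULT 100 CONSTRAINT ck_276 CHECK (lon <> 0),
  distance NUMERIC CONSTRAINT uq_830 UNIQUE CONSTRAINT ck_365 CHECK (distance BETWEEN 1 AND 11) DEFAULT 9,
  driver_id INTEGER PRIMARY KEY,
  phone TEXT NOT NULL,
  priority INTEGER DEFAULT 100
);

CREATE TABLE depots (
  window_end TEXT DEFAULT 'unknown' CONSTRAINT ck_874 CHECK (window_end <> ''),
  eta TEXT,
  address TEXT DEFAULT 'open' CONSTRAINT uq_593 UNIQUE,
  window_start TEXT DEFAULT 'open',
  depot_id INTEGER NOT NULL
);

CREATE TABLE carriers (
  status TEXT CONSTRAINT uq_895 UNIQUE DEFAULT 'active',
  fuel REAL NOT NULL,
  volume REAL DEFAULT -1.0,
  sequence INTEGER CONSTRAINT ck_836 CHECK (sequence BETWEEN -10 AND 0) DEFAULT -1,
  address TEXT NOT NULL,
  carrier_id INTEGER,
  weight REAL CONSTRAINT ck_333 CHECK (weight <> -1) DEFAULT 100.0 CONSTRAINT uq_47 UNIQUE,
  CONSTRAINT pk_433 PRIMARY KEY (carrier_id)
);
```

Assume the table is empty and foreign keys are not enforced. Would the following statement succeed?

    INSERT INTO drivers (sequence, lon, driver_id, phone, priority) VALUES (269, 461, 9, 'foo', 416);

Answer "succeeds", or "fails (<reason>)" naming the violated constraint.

NOT NULL columns: driver_id is supplied; phone is supplied.
CHECK constraints: 269 satisfies (sequence >= 1); 461 satisfies (lon <> 0).
No constraint is violated.

succeeds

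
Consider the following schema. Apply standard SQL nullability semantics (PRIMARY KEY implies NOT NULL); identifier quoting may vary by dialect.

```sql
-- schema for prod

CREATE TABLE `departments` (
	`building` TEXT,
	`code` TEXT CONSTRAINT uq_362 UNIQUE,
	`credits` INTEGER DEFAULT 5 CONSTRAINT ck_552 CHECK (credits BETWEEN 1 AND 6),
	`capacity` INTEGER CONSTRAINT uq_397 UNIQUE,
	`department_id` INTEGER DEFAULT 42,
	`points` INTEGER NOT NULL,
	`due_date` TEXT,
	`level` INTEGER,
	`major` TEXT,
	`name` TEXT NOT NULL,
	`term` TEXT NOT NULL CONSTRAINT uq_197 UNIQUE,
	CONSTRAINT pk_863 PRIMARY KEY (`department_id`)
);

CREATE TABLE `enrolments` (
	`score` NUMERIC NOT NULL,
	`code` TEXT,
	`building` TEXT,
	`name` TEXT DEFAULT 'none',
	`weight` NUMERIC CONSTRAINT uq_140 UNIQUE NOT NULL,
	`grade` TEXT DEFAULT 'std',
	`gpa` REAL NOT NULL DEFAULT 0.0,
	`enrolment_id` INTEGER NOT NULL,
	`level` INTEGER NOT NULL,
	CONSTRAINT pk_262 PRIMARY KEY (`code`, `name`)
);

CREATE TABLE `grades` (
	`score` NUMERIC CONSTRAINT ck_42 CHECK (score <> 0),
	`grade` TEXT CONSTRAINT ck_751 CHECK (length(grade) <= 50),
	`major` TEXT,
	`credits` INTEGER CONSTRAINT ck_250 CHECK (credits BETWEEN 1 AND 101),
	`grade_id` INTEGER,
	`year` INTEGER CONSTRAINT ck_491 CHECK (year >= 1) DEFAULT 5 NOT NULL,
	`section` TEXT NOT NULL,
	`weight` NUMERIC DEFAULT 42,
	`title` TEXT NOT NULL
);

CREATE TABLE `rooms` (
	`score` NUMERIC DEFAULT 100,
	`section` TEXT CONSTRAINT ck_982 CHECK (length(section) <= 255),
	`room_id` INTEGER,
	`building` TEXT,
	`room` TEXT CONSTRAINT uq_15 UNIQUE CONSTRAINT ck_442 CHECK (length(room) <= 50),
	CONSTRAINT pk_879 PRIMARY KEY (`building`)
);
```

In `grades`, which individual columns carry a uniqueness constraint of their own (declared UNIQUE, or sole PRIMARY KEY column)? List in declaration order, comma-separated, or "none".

none

- score: no UNIQUE or single-column PK constraint.
- grade: no UNIQUE or single-column PK constraint.
- major: no UNIQUE or single-column PK constraint.
- credits: no UNIQUE or single-column PK constraint.
- grade_id: no UNIQUE or single-column PK constraint.
- year: no UNIQUE or single-column PK constraint.
- section: no UNIQUE or single-column PK constraint.
- weight: no UNIQUE or single-column PK constraint.
- title: no UNIQUE or single-column PK constraint.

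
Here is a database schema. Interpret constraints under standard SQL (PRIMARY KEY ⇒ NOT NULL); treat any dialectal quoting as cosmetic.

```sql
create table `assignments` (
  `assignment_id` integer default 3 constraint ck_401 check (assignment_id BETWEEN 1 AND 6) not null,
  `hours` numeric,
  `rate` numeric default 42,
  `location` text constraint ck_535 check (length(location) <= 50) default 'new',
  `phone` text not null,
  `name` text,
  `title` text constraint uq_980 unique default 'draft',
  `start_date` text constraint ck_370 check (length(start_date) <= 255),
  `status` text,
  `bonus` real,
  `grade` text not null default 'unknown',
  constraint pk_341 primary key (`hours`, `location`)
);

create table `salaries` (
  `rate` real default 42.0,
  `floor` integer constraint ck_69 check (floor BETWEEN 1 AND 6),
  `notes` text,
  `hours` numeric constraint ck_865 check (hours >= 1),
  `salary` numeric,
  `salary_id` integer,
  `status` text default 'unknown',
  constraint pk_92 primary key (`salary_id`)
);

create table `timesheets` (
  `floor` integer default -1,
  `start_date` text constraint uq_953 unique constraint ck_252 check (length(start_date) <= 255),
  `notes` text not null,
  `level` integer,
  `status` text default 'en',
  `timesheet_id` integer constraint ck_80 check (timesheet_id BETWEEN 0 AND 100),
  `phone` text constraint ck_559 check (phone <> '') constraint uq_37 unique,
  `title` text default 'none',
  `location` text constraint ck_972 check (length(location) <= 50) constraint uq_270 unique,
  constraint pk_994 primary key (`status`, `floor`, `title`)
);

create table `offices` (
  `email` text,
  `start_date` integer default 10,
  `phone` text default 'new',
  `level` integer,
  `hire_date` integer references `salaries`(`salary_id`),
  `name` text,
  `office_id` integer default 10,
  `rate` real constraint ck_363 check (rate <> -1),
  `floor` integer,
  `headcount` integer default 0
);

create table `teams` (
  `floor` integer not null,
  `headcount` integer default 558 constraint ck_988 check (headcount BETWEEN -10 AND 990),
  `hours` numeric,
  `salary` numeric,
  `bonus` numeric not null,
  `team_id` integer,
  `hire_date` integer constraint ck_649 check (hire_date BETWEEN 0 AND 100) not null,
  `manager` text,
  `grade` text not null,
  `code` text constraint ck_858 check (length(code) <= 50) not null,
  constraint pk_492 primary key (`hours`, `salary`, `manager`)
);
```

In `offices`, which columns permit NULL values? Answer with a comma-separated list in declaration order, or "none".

- email: no NOT NULL constraint applies → nullable.
- start_date: DEFAULT only fills an omitted column; an explicit NULL is still allowed → nullable.
- phone: DEFAULT only fills an omitted column; an explicit NULL is still allowed → nullable.
- level: no NOT NULL constraint applies → nullable.
- hire_date: a foreign key column may be NULL unless separately constrained → nullable.
- name: no NOT NULL constraint applies → nullable.
- office_id: DEFAULT only fills an omitted column; an explicit NULL is still allowed → nullable.
- rate: CHECK does not forbid NULL (a CHECK constraint passes when its expression is NULL) → nullable.
- floor: no NOT NULL constraint applies → nullable.
- headcount: DEFAULT only fills an omitted column; an explicit NULL is still allowed → nullable.

email, start_date, phone, level, hire_date, name, office_id, rate, floor, headcount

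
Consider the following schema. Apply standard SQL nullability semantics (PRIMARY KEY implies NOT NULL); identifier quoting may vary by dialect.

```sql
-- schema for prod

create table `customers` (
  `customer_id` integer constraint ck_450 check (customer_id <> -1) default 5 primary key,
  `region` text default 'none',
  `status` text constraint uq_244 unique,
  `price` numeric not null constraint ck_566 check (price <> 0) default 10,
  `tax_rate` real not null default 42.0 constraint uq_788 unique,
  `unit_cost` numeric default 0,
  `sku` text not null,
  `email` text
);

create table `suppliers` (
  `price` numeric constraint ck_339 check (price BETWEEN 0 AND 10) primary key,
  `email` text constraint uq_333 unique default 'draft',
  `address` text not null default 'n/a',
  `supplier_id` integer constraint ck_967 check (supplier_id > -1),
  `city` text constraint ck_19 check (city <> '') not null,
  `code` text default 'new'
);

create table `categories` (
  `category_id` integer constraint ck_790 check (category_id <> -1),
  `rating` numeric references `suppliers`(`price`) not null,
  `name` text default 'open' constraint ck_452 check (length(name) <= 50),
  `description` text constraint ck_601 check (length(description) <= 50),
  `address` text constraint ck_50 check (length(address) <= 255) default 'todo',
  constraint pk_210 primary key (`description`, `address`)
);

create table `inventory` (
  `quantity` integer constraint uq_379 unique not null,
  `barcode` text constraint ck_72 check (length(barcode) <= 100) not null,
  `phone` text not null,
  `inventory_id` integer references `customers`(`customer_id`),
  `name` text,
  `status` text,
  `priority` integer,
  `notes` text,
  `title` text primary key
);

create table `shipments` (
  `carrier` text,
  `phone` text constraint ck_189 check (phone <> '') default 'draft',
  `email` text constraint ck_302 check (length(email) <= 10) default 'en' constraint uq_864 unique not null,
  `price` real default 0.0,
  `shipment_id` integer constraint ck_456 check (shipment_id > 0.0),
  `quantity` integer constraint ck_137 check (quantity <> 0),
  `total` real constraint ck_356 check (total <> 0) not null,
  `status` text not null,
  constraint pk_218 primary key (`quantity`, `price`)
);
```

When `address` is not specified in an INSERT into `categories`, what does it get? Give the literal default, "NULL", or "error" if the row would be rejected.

address has an explicit DEFAULT 'todo'.
When the column is omitted from an INSERT, that default is used.

'todo'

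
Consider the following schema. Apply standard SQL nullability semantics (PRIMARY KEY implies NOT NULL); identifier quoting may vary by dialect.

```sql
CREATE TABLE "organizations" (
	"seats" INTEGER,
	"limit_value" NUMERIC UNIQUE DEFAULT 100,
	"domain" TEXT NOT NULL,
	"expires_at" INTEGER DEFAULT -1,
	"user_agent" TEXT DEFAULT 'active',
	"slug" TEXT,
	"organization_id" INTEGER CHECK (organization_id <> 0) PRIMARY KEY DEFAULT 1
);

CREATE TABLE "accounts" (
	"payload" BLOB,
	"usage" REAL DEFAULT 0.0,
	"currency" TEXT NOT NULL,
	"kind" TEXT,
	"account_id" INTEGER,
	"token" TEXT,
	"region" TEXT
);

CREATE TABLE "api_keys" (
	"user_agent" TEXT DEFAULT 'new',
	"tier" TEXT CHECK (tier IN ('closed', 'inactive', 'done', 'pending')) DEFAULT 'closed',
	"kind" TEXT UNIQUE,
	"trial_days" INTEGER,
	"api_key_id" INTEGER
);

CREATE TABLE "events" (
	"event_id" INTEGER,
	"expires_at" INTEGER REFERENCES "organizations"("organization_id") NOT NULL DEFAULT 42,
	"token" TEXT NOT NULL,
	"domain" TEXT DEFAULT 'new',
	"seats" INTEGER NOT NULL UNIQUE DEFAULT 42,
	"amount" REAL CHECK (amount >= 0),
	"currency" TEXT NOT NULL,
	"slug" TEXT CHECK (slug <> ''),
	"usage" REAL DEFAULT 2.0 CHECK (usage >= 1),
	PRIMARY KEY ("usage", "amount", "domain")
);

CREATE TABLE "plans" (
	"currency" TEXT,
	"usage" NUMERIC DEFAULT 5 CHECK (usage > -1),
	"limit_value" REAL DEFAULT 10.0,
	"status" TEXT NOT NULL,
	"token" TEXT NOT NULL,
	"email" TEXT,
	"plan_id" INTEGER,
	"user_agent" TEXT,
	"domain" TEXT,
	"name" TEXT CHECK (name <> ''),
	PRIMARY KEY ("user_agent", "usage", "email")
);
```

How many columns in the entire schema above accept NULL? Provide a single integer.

23

organizations: 5 nullable (seats, limit_value, expires_at, user_agent, slug — PK (organization_id) and explicit NOT NULL columns excluded).
accounts: 6 nullable (payload, usage, kind, account_id, token, region — PK none and explicit NOT NULL columns excluded).
api_keys: 5 nullable (user_agent, tier, kind, trial_days, api_key_id — PK none and explicit NOT NULL columns excluded).
events: 2 nullable (event_id, slug — PK (usage, amount, domain) and explicit NOT NULL columns excluded).
plans: 5 nullable (currency, limit_value, plan_id, domain, name — PK (user_agent, usage, email) and explicit NOT NULL columns excluded).
Total: 5 + 6 + 5 + 2 + 5 = 23.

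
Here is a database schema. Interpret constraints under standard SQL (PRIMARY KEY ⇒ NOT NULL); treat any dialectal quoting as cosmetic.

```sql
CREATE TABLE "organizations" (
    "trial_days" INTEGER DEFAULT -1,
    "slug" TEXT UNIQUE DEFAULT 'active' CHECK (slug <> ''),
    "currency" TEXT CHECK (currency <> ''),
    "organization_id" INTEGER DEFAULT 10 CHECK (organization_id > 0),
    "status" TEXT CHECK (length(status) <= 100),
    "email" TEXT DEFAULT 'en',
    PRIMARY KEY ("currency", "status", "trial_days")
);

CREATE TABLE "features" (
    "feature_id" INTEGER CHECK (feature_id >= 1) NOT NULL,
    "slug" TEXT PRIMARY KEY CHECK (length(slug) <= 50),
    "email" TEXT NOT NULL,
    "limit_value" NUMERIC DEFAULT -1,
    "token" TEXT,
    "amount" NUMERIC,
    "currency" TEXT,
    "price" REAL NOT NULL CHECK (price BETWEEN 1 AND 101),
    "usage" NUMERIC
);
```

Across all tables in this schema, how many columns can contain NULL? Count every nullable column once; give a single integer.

8

organizations: 3 nullable (slug, organization_id, email — PK (currency, status, trial_days) and explicit NOT NULL columns excluded).
features: 5 nullable (limit_value, token, amount, currency, usage — PK (slug) and explicit NOT NULL columns excluded).
Total: 3 + 5 = 8.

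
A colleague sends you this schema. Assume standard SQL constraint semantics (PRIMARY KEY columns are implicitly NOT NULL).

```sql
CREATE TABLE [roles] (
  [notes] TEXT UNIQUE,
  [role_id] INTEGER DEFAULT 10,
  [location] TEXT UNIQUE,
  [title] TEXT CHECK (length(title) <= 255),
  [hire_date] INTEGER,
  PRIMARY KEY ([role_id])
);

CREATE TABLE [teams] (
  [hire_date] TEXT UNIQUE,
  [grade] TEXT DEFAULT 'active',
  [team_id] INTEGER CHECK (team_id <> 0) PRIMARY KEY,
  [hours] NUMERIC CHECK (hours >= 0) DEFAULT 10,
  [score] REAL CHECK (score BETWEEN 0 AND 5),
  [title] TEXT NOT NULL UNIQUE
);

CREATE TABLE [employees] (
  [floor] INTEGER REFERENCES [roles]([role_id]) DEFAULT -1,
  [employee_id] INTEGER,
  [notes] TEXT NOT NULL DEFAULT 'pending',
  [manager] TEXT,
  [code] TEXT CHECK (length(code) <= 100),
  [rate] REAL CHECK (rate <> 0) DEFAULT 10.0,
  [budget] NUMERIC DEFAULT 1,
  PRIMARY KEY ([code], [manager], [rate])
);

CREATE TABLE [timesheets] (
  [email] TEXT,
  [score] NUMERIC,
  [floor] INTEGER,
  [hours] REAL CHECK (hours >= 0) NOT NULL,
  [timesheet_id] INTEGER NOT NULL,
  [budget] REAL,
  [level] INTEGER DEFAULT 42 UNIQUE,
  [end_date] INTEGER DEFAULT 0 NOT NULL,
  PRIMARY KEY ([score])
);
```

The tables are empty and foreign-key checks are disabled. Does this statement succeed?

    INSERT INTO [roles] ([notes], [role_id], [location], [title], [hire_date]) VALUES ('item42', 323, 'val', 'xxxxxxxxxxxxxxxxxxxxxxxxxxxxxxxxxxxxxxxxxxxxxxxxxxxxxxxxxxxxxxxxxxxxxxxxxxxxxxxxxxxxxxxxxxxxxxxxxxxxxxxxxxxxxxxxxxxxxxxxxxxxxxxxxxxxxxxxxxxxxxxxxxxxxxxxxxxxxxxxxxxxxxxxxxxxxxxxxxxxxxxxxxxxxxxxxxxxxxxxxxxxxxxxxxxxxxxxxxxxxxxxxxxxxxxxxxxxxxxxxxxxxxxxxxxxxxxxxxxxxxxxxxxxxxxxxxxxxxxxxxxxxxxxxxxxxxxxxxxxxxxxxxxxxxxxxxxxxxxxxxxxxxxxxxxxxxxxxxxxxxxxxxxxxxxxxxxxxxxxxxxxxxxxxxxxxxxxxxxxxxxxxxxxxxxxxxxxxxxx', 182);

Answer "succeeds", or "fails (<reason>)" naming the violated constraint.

fails (CHECK on title)

The value 'xxxxxxxxxxxxxxxxxxxxxxxxxxxxxxxxxxxxxxxxxxxxxxxxxxxxxxxxxxxxxxxxxxxxxxxxxxxxxxxxxxxxxxxxxxxxxxxxxxxxxxxxxxxxxxxxxxxxxxxxxxxxxxxxxxxxxxxxxxxxxxxxxxxxxxxxxxxxxxxxxxxxxxxxxxxxxxxxxxxxxxxxxxxxxxxxxxxxxxxxxxxxxxxxxxxxxxxxxxxxxxxxxxxxxxxxxxxxxxxxxxxxxxxxxxxxxxxxxxxxxxxxxxxxxxxxxxxxxxxxxxxxxxxxxxxxxxxxxxxxxxxxxxxxxxxxxxxxxxxxxxxxxxxxxxxxxxxxxxxxxxxxxxxxxxxxxxxxxxxxxxxxxxxxxxxxxxxxxxxxxxxxxxxxxxxxxxxxxxxx' for title violates CHECK (length(title) <= 255).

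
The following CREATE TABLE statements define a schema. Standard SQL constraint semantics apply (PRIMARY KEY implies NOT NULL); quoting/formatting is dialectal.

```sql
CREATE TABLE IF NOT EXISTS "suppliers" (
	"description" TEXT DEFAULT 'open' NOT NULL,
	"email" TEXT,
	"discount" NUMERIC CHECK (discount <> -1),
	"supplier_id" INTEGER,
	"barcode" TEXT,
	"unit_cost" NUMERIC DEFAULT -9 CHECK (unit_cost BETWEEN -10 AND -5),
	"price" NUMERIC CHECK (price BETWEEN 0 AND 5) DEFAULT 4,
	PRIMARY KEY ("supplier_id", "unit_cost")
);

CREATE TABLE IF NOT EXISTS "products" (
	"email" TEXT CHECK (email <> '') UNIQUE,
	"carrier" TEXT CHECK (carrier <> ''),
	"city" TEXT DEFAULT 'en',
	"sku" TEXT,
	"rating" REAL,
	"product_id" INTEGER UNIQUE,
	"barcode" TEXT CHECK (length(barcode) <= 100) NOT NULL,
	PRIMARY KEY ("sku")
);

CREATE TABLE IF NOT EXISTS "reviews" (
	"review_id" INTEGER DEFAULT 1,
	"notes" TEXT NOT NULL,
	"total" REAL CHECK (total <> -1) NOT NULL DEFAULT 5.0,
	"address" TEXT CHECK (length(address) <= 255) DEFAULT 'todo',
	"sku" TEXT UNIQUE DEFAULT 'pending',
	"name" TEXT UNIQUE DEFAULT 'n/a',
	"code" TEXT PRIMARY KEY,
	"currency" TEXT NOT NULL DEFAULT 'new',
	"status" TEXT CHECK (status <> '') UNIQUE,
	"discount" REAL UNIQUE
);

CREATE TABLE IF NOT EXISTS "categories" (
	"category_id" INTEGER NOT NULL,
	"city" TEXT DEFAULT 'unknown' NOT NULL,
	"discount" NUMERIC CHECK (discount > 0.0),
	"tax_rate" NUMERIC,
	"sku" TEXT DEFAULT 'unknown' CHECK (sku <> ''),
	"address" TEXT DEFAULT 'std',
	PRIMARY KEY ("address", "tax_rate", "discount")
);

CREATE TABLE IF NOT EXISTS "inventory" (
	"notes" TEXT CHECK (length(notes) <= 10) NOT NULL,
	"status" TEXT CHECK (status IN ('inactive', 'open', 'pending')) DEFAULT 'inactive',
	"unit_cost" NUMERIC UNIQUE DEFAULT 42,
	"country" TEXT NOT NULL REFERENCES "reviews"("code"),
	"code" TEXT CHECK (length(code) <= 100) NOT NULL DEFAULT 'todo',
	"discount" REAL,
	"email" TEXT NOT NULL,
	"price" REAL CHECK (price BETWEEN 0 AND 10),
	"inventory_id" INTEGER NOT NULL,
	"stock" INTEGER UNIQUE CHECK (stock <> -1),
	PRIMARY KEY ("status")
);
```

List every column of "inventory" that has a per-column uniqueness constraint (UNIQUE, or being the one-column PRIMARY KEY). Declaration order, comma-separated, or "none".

status, unit_cost, stock

- notes: no UNIQUE or single-column PK constraint.
- status: single-column PRIMARY KEY → unique.
- unit_cost: declared UNIQUE → unique.
- country: no UNIQUE or single-column PK constraint.
- code: no UNIQUE or single-column PK constraint.
- discount: no UNIQUE or single-column PK constraint.
- email: no UNIQUE or single-column PK constraint.
- price: no UNIQUE or single-column PK constraint.
- inventory_id: no UNIQUE or single-column PK constraint.
- stock: declared UNIQUE → unique.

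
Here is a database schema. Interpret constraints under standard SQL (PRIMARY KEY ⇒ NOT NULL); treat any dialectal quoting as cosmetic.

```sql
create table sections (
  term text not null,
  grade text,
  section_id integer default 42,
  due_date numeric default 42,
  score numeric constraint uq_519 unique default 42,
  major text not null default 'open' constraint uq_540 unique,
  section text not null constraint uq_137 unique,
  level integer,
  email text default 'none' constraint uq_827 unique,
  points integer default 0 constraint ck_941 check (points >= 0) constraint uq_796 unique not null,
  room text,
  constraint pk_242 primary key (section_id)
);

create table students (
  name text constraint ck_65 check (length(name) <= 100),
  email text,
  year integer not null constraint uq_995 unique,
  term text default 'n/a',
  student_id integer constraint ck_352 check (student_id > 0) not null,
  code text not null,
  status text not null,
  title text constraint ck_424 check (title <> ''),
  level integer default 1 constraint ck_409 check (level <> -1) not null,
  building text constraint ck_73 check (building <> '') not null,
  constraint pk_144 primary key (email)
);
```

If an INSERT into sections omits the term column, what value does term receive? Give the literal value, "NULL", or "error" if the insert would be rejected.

term has no DEFAULT clause.
Omitting it would insert NULL, but it is declared NOT NULL, so the INSERT fails.

error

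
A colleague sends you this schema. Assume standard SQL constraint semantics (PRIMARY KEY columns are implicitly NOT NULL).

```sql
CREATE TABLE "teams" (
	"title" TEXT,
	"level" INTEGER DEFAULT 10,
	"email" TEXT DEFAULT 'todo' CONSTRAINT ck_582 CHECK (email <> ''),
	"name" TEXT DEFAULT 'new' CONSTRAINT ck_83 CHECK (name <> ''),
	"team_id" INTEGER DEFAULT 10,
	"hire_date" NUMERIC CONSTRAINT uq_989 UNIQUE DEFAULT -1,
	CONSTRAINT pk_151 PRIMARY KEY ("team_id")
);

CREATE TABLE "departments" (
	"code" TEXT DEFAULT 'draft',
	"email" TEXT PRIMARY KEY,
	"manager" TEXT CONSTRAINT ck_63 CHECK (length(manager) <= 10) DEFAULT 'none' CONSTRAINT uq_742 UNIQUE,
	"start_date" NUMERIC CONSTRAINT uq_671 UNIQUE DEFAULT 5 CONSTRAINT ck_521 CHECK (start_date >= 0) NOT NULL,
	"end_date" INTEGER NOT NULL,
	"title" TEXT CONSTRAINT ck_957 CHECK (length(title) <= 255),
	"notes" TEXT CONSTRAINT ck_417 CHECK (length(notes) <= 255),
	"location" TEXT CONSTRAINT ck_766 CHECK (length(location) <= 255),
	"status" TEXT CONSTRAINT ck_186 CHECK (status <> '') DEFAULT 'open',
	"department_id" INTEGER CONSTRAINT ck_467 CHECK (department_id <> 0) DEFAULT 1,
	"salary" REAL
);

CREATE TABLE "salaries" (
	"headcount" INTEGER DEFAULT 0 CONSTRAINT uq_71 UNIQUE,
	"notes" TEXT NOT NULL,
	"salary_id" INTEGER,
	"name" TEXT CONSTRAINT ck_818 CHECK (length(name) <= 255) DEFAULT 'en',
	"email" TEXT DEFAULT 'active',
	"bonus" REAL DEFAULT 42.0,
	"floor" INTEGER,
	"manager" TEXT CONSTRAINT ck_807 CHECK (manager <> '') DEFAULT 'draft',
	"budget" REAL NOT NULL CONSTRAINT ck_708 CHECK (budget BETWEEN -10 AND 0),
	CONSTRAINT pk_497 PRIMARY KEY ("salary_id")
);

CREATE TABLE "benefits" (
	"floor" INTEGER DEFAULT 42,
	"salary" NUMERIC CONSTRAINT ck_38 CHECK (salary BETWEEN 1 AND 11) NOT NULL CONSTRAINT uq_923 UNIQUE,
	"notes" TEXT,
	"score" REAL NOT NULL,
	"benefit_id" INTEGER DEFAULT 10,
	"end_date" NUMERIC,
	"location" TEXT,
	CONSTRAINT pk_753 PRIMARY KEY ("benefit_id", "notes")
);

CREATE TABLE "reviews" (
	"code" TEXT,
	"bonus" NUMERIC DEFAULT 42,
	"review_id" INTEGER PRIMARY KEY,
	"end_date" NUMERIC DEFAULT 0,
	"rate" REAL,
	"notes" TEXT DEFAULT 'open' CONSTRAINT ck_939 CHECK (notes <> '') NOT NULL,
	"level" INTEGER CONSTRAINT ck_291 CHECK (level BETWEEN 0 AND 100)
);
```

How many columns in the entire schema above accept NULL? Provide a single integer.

teams: 5 nullable (title, level, email, name, hire_date — PK (team_id) and explicit NOT NULL columns excluded).
departments: 8 nullable (code, manager, title, notes, location, status, department_id, salary — PK (email) and explicit NOT NULL columns excluded).
salaries: 6 nullable (headcount, name, email, bonus, floor, manager — PK (salary_id) and explicit NOT NULL columns excluded).
benefits: 3 nullable (floor, end_date, location — PK (benefit_id, notes) and explicit NOT NULL columns excluded).
reviews: 5 nullable (code, bonus, end_date, rate, level — PK (review_id) and explicit NOT NULL columns excluded).
Total: 5 + 8 + 6 + 3 + 5 = 27.

27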